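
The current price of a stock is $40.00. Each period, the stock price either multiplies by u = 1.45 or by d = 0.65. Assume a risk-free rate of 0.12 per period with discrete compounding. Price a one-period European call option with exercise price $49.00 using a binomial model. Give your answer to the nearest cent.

Risk-neutral probability p = (1 + 0.12 − 0.65)/(1.45 − 0.65) = 0.4700/0.8000 = 0.5875
Terminal stock prices: S_u = 58, S_d = 26
Terminal payoffs (S − K): max(9, 0) = 9, max(-23, 0) = 0
Node 0 (S = 40): V_0 = 1/1.12·[0.5875·9.0000 + 0.4125·0.0000] = 4.7210

$4.72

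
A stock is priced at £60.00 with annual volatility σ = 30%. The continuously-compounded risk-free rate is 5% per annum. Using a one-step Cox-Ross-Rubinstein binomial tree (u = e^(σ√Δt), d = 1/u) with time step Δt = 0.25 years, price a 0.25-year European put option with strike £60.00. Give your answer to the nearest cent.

£4.09

CRR parameters: u = e^(σ√Δt) = e^(0.3·√0.25) = 1.1618, d = 1/u = 0.8607
Per-period rate: rΔt = 0.05·0.25 = 0.0125, so R = e^0.0125 = 1.0126
Risk-neutral probability p = (e^0.0125 − 0.8607)/(1.1618 − 0.8607) = 0.1519/0.3011 = 0.5043
Terminal stock prices: S_u = 69.71, S_d = 51.64
Terminal payoffs (K − S): max(-9.71, 0) = 0, max(8.358, 0) = 8.358
Node 0 (S = 60): V_0 = e^(−0.0125)·[0.5043·0.0000 + 0.4957·8.3575] = 4.0910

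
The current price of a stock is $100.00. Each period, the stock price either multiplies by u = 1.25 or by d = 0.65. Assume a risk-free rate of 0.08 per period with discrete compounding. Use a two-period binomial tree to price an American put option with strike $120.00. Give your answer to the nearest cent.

$21.17

Risk-neutral probability p = (1 + 0.08 − 0.65)/(1.25 − 0.65) = 0.4300/0.6000 = 0.7167
Terminal stock prices: S_uu = 156.2, S_ud = 81.25, S_dd = 42.25
Terminal payoffs (K − S): max(-36.25, 0) = 0, max(38.75, 0) = 38.75, max(77.75, 0) = 77.75
Node u (S = 125): continuation = 1/1.08·[0.7167·0.0000 + 0.2833·38.7500] = 10.1659; exercise value = 0.0000 ≤ continuation, so V_u = 10.1659
Node d (S = 65): continuation = 1/1.08·[0.7167·38.7500 + 0.2833·77.7500] = 46.1111; exercise value = 55.0000 > continuation, so V_d = 55.0000 (exercise)
Node 0 (S = 100): continuation = 1/1.08·[0.7167·10.1659 + 0.2833·55.0000] = 21.1749; exercise value = 20.0000 ≤ continuation, so V_0 = 21.1749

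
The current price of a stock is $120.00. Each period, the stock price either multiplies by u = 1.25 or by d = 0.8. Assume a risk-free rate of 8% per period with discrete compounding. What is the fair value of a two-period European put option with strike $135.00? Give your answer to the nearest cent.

$13.17

Risk-neutral probability p = (1 + 0.08 − 0.8)/(1.25 − 0.8) = 0.2800/0.4500 = 0.6222
Terminal stock prices: S_uu = 187.5, S_ud = 120, S_dd = 76.8
Terminal payoffs (K − S): max(-52.5, 0) = 0, max(15, 0) = 15, max(58.2, 0) = 58.2
Node u (S = 150): V_u = 1/1.08·[0.6222·0.0000 + 0.3778·15.0000] = 5.2469
Node d (S = 96): V_d = 1/1.08·[0.6222·15.0000 + 0.3778·58.2000] = 29.0000
Node 0 (S = 120): V_0 = 1/1.08·[0.6222·5.2469 + 0.3778·29.0000] = 13.1669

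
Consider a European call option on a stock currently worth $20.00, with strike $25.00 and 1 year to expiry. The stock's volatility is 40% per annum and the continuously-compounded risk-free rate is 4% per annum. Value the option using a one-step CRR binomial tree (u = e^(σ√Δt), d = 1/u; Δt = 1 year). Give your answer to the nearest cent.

$2.10

CRR parameters: u = e^(σ√Δt) = e^(0.4·√1) = 1.4918, d = 1/u = 0.6703
Per-period rate: rΔt = 0.04·1 = 0.04, so R = e^0.04 = 1.0408
Risk-neutral probability p = (e^0.04 − 0.6703)/(1.4918 − 0.6703) = 0.3705/0.8215 = 0.4510
Terminal stock prices: S_u = 29.84, S_d = 13.41
Terminal payoffs (S − K): max(4.836, 0) = 4.836, max(-11.59, 0) = 0
Node 0 (S = 20): V_0 = e^(−0.04)·[0.4510·4.8365 + 0.5490·0.0000] = 2.0957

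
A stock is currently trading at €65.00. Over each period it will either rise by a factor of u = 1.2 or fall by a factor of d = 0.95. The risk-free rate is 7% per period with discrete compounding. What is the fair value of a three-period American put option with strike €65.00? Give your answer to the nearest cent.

Risk-neutral probability p = (1 + 0.07 − 0.95)/(1.2 − 0.95) = 0.1200/0.2500 = 0.4800
Terminal stock prices: S_uuu = 112.3, S_uud = 88.92, S_udd = 70.39, S_ddd = 55.73
Terminal payoffs (K − S): max(-47.32, 0) = 0, max(-23.92, 0) = 0, max(-5.395, 0) = 0, max(9.271, 0) = 9.271
Node uu (S = 93.6): continuation = 1/1.07·[0.4800·0.0000 + 0.5200·0.0000] = 0.0000; exercise value = 0.0000 ≤ continuation, so V_uu = 0.0000
Node ud (S = 74.1): continuation = 1/1.07·[0.4800·0.0000 + 0.5200·0.0000] = 0.0000; exercise value = 0.0000 ≤ continuation, so V_ud = 0.0000
Node dd (S = 58.66): continuation = 1/1.07·[0.4800·0.0000 + 0.5200·9.2706] = 4.5054; exercise value = 6.3375 > continuation, so V_dd = 6.3375 (exercise)
Node u (S = 78): continuation = 1/1.07·[0.4800·0.0000 + 0.5200·0.0000] = 0.0000; exercise value = 0.0000 ≤ continuation, so V_u = 0.0000
Node d (S = 61.75): continuation = 1/1.07·[0.4800·0.0000 + 0.5200·6.3375] = 3.0799; exercise value = 3.2500 > continuation, so V_d = 3.2500 (exercise)
Node 0 (S = 65): continuation = 1/1.07·[0.4800·0.0000 + 0.5200·3.2500] = 1.5794; exercise value = 0.0000 ≤ continuation, so V_0 = 1.5794

€1.58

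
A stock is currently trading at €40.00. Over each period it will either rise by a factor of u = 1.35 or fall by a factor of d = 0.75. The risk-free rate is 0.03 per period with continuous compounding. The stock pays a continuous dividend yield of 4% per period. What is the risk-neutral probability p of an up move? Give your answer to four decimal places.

p = 0.4001

Per-period risk-free factor R = e^0.03 = 1.0305; dividend-adjusted growth = e^(0.03−0.04) = 0.9900.
Risk-neutral probability p = (0.9900 − 0.75)/(1.35 − 0.75) = 0.2400/0.6000 = 0.4001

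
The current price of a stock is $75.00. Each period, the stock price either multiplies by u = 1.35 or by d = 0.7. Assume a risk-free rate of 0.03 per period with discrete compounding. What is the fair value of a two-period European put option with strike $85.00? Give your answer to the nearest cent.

$17.68

Risk-neutral probability p = (1 + 0.03 − 0.7)/(1.35 − 0.7) = 0.3300/0.6500 = 0.5077
Terminal stock prices: S_uu = 136.7, S_ud = 70.88, S_dd = 36.75
Terminal payoffs (K − S): max(-51.69, 0) = 0, max(14.12, 0) = 14.12, max(48.25, 0) = 48.25
Node u (S = 101.2): V_u = 1/1.03·[0.5077·0.0000 + 0.4923·14.1250] = 6.7513
Node d (S = 52.5): V_d = 1/1.03·[0.5077·14.1250 + 0.4923·48.2500] = 30.0243
Node 0 (S = 75): V_0 = 1/1.03·[0.5077·6.7513 + 0.4923·30.0243] = 17.6784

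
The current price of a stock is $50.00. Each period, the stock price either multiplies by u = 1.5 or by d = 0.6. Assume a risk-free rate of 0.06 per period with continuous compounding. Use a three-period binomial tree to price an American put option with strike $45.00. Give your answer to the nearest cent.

$9.33

Risk-neutral probability p = (e^0.06 − 0.6)/(1.5 − 0.6) = 0.4618/0.9000 = 0.5132
Terminal stock prices: S_uuu = 168.8, S_uud = 67.5, S_udd = 27, S_ddd = 10.8
Terminal payoffs (K − S): max(-123.8, 0) = 0, max(-22.5, 0) = 0, max(18, 0) = 18, max(34.2, 0) = 34.2
Node uu (S = 112.5): continuation = e^(−0.06)·[0.5132·0.0000 + 0.4868·0.0000] = 0.0000; exercise value = 0.0000 ≤ continuation, so V_uu = 0.0000
Node ud (S = 45): continuation = e^(−0.06)·[0.5132·0.0000 + 0.4868·18.0000] = 8.2529; exercise value = 0.0000 ≤ continuation, so V_ud = 8.2529
Node dd (S = 18): continuation = e^(−0.06)·[0.5132·18.0000 + 0.4868·34.2000] = 24.3794; exercise value = 27.0000 > continuation, so V_dd = 27.0000 (exercise)
Node u (S = 75): continuation = e^(−0.06)·[0.5132·0.0000 + 0.4868·8.2529] = 3.7839; exercise value = 0.0000 ≤ continuation, so V_u = 3.7839
Node d (S = 30): continuation = e^(−0.06)·[0.5132·8.2529 + 0.4868·27.0000] = 16.3678; exercise value = 15.0000 ≤ continuation, so V_d = 16.3678
Node 0 (S = 50): continuation = e^(−0.06)·[0.5132·3.7839 + 0.4868·16.3678] = 9.3332; exercise value = 0.0000 ≤ continuation, so V_0 = 9.3332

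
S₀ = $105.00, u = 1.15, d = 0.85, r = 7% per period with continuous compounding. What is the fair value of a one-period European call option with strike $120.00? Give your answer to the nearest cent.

Risk-neutral probability p = (e^0.07 − 0.85)/(1.15 − 0.85) = 0.2225/0.3000 = 0.7417
Terminal stock prices: S_u = 120.7, S_d = 89.25
Terminal payoffs (S − K): max(0.75, 0) = 0.75, max(-30.75, 0) = 0
Node 0 (S = 105): V_0 = e^(−0.07)·[0.7417·0.7500 + 0.2583·0.0000] = 0.5187

$0.52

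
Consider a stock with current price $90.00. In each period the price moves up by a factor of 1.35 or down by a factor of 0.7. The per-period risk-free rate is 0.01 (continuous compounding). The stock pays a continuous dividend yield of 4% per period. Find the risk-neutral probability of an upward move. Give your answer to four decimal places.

p = 0.4161

Per-period risk-free factor R = e^0.01 = 1.0101; dividend-adjusted growth = e^(0.01−0.04) = 0.9704.
Risk-neutral probability p = (0.9704 − 0.7)/(1.35 − 0.7) = 0.2704/0.6500 = 0.4161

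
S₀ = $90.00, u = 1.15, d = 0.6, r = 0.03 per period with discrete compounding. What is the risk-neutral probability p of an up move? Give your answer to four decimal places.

p = 0.7818

Risk-neutral probability p = (1 + 0.03 − 0.6)/(1.15 − 0.6) = 0.4300/0.5500 = 0.7818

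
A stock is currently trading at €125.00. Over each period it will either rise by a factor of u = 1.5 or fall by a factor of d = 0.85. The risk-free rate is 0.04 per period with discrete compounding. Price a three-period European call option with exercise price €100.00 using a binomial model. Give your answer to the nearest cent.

Risk-neutral probability p = (1 + 0.04 − 0.85)/(1.5 − 0.85) = 0.1900/0.6500 = 0.2923
Terminal stock prices: S_uuu = 421.9, S_uud = 239.1, S_udd = 135.5, S_ddd = 76.77
Terminal payoffs (S − K): max(321.9, 0) = 321.9, max(139.1, 0) = 139.1, max(35.47, 0) = 35.47, max(-23.23, 0) = 0
Node uu (S = 281.2): V_uu = 1/1.04·[0.2923·321.8750 + 0.7077·139.0625] = 185.0962
Node ud (S = 159.4): V_ud = 1/1.04·[0.2923·139.0625 + 0.7077·35.4687] = 63.2212
Node dd (S = 90.31): V_dd = 1/1.04·[0.2923·35.4687 + 0.7077·0.0000] = 9.9690
Node u (S = 187.5): V_u = 1/1.04·[0.2923·185.0962 + 0.7077·63.2212] = 95.0444
Node d (S = 106.2): V_d = 1/1.04·[0.2923·63.2212 + 0.7077·9.9690] = 24.5529
Node 0 (S = 125): V_0 = 1/1.04·[0.2923·95.0444 + 0.7077·24.5529] = 43.4213

€43.42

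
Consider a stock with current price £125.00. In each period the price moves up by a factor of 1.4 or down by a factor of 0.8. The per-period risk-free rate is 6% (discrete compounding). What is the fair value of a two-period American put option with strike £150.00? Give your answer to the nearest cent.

£28.91

Risk-neutral probability p = (1 + 0.06 − 0.8)/(1.4 − 0.8) = 0.2600/0.6000 = 0.4333
Terminal stock prices: S_uu = 245, S_ud = 140, S_dd = 80
Terminal payoffs (K − S): max(-95, 0) = 0, max(10, 0) = 10, max(70, 0) = 70
Node u (S = 175): continuation = 1/1.06·[0.4333·0.0000 + 0.5667·10.0000] = 5.3459; exercise value = 0.0000 ≤ continuation, so V_u = 5.3459
Node d (S = 100): continuation = 1/1.06·[0.4333·10.0000 + 0.5667·70.0000] = 41.5094; exercise value = 50.0000 > continuation, so V_d = 50.0000 (exercise)
Node 0 (S = 125): continuation = 1/1.06·[0.4333·5.3459 + 0.5667·50.0000] = 28.9150; exercise value = 25.0000 ≤ continuation, so V_0 = 28.9150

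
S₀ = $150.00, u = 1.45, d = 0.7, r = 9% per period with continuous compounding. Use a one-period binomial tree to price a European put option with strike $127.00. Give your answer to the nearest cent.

Risk-neutral probability p = (e^0.09 − 0.7)/(1.45 − 0.7) = 0.3942/0.7500 = 0.5256
Terminal stock prices: S_u = 217.5, S_d = 105
Terminal payoffs (K − S): max(-90.5, 0) = 0, max(22, 0) = 22
Node 0 (S = 150): V_0 = e^(−0.09)·[0.5256·0.0000 + 0.4744·22.0000] = 9.5392

$9.54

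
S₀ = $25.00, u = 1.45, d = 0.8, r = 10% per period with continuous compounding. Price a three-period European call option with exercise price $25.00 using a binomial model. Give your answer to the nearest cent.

$8.36

Risk-neutral probability p = (e^0.1 − 0.8)/(1.45 − 0.8) = 0.3052/0.6500 = 0.4695
Terminal stock prices: S_uuu = 76.22, S_uud = 42.05, S_udd = 23.2, S_ddd = 12.8
Terminal payoffs (S − K): max(51.22, 0) = 51.22, max(17.05, 0) = 17.05, max(-1.8, 0) = 0, max(-12.2, 0) = 0
Node uu (S = 52.56): V_uu = e^(−0.1)·[0.4695·51.2156 + 0.5305·17.0500] = 29.9416
Node ud (S = 29): V_ud = e^(−0.1)·[0.4695·17.0500 + 0.5305·0.0000] = 7.2431
Node dd (S = 16): V_dd = e^(−0.1)·[0.4695·0.0000 + 0.5305·0.0000] = 0.0000
Node u (S = 36.25): V_u = e^(−0.1)·[0.4695·29.9416 + 0.5305·7.2431] = 16.1965
Node d (S = 20): V_d = e^(−0.1)·[0.4695·7.2431 + 0.5305·0.0000] = 3.0770
Node 0 (S = 25): V_0 = e^(−0.1)·[0.4695·16.1965 + 0.5305·3.0770] = 8.3575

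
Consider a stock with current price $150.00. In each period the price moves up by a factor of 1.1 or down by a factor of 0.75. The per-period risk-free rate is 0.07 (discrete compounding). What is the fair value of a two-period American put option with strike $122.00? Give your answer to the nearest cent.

$0.76

Risk-neutral probability p = (1 + 0.07 − 0.75)/(1.1 − 0.75) = 0.3200/0.3500 = 0.9143
Terminal stock prices: S_uu = 181.5, S_ud = 123.8, S_dd = 84.38
Terminal payoffs (K − S): max(-59.5, 0) = 0, max(-1.75, 0) = 0, max(37.62, 0) = 37.62
Node u (S = 165): continuation = 1/1.07·[0.9143·0.0000 + 0.0857·0.0000] = 0.0000; exercise value = 0.0000 ≤ continuation, so V_u = 0.0000
Node d (S = 112.5): continuation = 1/1.07·[0.9143·0.0000 + 0.0857·37.6250] = 3.0140; exercise value = 9.5000 > continuation, so V_d = 9.5000 (exercise)
Node 0 (S = 150): continuation = 1/1.07·[0.9143·0.0000 + 0.0857·9.5000] = 0.7610; exercise value = 0.0000 ≤ continuation, so V_0 = 0.7610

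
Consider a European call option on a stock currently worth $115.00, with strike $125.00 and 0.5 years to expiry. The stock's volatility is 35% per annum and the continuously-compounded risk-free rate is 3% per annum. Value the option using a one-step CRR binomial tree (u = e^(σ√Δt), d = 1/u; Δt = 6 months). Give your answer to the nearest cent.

$10.29

CRR parameters: u = e^(σ√Δt) = e^(0.35·√0.5) = 1.2808, d = 1/u = 0.7808
Per-period rate: rΔt = 0.03·0.5 = 0.015, so R = e^0.015 = 1.0151
Risk-neutral probability p = (e^0.015 − 0.7808)/(1.2808 − 0.7808) = 0.2344/0.5000 = 0.4687
Terminal stock prices: S_u = 147.3, S_d = 89.79
Terminal payoffs (S − K): max(22.29, 0) = 22.29, max(-35.21, 0) = 0
Node 0 (S = 115): V_0 = e^(−0.015)·[0.4687·22.2924 + 0.5313·0.0000] = 10.2921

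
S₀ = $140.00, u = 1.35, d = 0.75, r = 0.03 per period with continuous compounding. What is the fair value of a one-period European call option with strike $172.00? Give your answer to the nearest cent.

$7.71

Risk-neutral probability p = (e^0.03 − 0.75)/(1.35 − 0.75) = 0.2805/0.6000 = 0.4674
Terminal stock prices: S_u = 189, S_d = 105
Terminal payoffs (S − K): max(17, 0) = 17, max(-67, 0) = 0
Node 0 (S = 140): V_0 = e^(−0.03)·[0.4674·17.0000 + 0.5326·0.0000] = 7.7114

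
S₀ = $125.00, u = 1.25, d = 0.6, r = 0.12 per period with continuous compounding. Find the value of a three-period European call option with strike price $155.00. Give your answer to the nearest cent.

$33.24

Risk-neutral probability p = (e^0.12 − 0.6)/(1.25 − 0.6) = 0.5275/0.6500 = 0.8115
Terminal stock prices: S_uuu = 244.1, S_uud = 117.2, S_udd = 56.25, S_ddd = 27
Terminal payoffs (S − K): max(89.14, 0) = 89.14, max(-37.81, 0) = 0, max(-98.75, 0) = 0, max(-128, 0) = 0
Node uu (S = 195.3): V_uu = e^(−0.12)·[0.8115·89.1406 + 0.1885·0.0000] = 64.1604
Node ud (S = 93.75): V_ud = e^(−0.12)·[0.8115·0.0000 + 0.1885·0.0000] = 0.0000
Node dd (S = 45): V_dd = e^(−0.12)·[0.8115·0.0000 + 0.1885·0.0000] = 0.0000
Node u (S = 156.2): V_u = e^(−0.12)·[0.8115·64.1604 + 0.1885·0.0000] = 46.1804
Node d (S = 75): V_d = e^(−0.12)·[0.8115·0.0000 + 0.1885·0.0000] = 0.0000
Node 0 (S = 125): V_0 = e^(−0.12)·[0.8115·46.1804 + 0.1885·0.0000] = 33.2391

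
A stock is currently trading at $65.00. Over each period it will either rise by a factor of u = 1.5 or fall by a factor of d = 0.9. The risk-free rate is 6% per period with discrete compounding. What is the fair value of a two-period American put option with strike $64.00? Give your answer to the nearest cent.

$5.43

Risk-neutral probability p = (1 + 0.06 − 0.9)/(1.5 − 0.9) = 0.1600/0.6000 = 0.2667
Terminal stock prices: S_uu = 146.2, S_ud = 87.75, S_dd = 52.65
Terminal payoffs (K − S): max(-82.25, 0) = 0, max(-23.75, 0) = 0, max(11.35, 0) = 11.35
Node u (S = 97.5): continuation = 1/1.06·[0.2667·0.0000 + 0.7333·0.0000] = 0.0000; exercise value = 0.0000 ≤ continuation, so V_u = 0.0000
Node d (S = 58.5): continuation = 1/1.06·[0.2667·0.0000 + 0.7333·11.3500] = 7.8522; exercise value = 5.5000 ≤ continuation, so V_d = 7.8522
Node 0 (S = 65): continuation = 1/1.06·[0.2667·0.0000 + 0.7333·7.8522] = 5.4323; exercise value = 0.0000 ≤ continuation, so V_0 = 5.4323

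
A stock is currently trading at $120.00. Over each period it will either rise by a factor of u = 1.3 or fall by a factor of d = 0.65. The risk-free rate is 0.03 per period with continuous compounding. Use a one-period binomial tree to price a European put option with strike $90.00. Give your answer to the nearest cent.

Risk-neutral probability p = (e^0.03 − 0.65)/(1.3 − 0.65) = 0.3805/0.6500 = 0.5853
Terminal stock prices: S_u = 156, S_d = 78
Terminal payoffs (K − S): max(-66, 0) = 0, max(12, 0) = 12
Node 0 (S = 120): V_0 = e^(−0.03)·[0.5853·0.0000 + 0.4147·12.0000] = 4.8292

$4.83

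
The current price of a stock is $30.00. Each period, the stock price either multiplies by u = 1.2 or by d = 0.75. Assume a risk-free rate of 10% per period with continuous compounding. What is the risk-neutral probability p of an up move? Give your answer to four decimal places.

Risk-neutral probability p = (e^0.1 − 0.75)/(1.2 − 0.75) = 0.3552/0.4500 = 0.7893

p = 0.7893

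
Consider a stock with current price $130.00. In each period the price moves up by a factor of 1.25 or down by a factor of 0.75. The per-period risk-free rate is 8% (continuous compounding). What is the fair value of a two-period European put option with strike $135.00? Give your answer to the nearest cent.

Risk-neutral probability p = (e^0.08 − 0.75)/(1.25 − 0.75) = 0.3333/0.5000 = 0.6666
Terminal stock prices: S_uu = 203.1, S_ud = 121.9, S_dd = 73.12
Terminal payoffs (K − S): max(-68.12, 0) = 0, max(13.12, 0) = 13.12, max(61.88, 0) = 61.88
Node u (S = 162.5): V_u = e^(−0.08)·[0.6666·0.0000 + 0.3334·13.1250] = 4.0398
Node d (S = 97.5): V_d = e^(−0.08)·[0.6666·13.1250 + 0.3334·61.8750] = 27.1207
Node 0 (S = 130): V_0 = e^(−0.08)·[0.6666·4.0398 + 0.3334·27.1207] = 10.8333

$10.83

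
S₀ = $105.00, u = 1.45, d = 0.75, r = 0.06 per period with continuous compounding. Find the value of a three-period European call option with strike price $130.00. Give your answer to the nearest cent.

Risk-neutral probability p = (e^0.06 − 0.75)/(1.45 − 0.75) = 0.3118/0.7000 = 0.4455
Terminal stock prices: S_uuu = 320.1, S_uud = 165.6, S_udd = 85.64, S_ddd = 44.3
Terminal payoffs (S − K): max(190.1, 0) = 190.1, max(35.57, 0) = 35.57, max(-44.36, 0) = 0, max(-85.7, 0) = 0
Node uu (S = 220.8): V_uu = e^(−0.06)·[0.4455·190.1056 + 0.5545·35.5719] = 98.3331
Node ud (S = 114.2): V_ud = e^(−0.06)·[0.4455·35.5719 + 0.5545·0.0000] = 14.9238
Node dd (S = 59.06): V_dd = e^(−0.06)·[0.4455·0.0000 + 0.5545·0.0000] = 0.0000
Node u (S = 152.2): V_u = e^(−0.06)·[0.4455·98.3331 + 0.5545·14.9238] = 49.0481
Node d (S = 78.75): V_d = e^(−0.06)·[0.4455·14.9238 + 0.5545·0.0000] = 6.2611
Node 0 (S = 105): V_0 = e^(−0.06)·[0.4455·49.0481 + 0.5545·6.2611] = 23.8472

$23.85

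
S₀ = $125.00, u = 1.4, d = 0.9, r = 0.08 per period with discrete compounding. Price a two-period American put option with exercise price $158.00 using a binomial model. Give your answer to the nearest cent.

Risk-neutral probability p = (1 + 0.08 − 0.9)/(1.4 − 0.9) = 0.1800/0.5000 = 0.3600
Terminal stock prices: S_uu = 245, S_ud = 157.5, S_dd = 101.2
Terminal payoffs (K − S): max(-87, 0) = 0, max(0.5, 0) = 0.5, max(56.75, 0) = 56.75
Node u (S = 175): continuation = 1/1.08·[0.3600·0.0000 + 0.6400·0.5000] = 0.2963; exercise value = 0.0000 ≤ continuation, so V_u = 0.2963
Node d (S = 112.5): continuation = 1/1.08·[0.3600·0.5000 + 0.6400·56.7500] = 33.7963; exercise value = 45.5000 > continuation, so V_d = 45.5000 (exercise)
Node 0 (S = 125): continuation = 1/1.08·[0.3600·0.2963 + 0.6400·45.5000] = 27.0617; exercise value = 33.0000 > continuation, so V_0 = 33.0000 (exercise)

$33.00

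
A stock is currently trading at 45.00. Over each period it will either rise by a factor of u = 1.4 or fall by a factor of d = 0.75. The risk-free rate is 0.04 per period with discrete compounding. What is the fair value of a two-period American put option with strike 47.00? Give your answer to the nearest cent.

Risk-neutral probability p = (1 + 0.04 − 0.75)/(1.4 − 0.75) = 0.2900/0.6500 = 0.4462
Terminal stock prices: S_uu = 88.2, S_ud = 47.25, S_dd = 25.31
Terminal payoffs (K − S): max(-41.2, 0) = 0, max(-0.25, 0) = 0, max(21.69, 0) = 21.69
Node u (S = 63): continuation = 1/1.04·[0.4462·0.0000 + 0.5538·0.0000] = 0.0000; exercise value = 0.0000 ≤ continuation, so V_u = 0.0000
Node d (S = 33.75): continuation = 1/1.04·[0.4462·0.0000 + 0.5538·21.6875] = 11.5496; exercise value = 13.2500 > continuation, so V_d = 13.2500 (exercise)
Node 0 (S = 45): continuation = 1/1.04·[0.4462·0.0000 + 0.5538·13.2500] = 7.0562; exercise value = 2.0000 ≤ continuation, so V_0 = 7.0562

7.06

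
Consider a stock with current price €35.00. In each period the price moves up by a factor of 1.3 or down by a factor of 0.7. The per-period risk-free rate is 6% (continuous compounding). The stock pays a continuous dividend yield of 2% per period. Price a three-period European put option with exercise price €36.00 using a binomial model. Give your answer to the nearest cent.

€5.26

Per-period risk-free factor R = e^0.06 = 1.0618; dividend-adjusted growth = e^(0.06−0.02) = 1.0408.
Risk-neutral probability p = (1.0408 − 0.7)/(1.3 − 0.7) = 0.3408/0.6000 = 0.5680
Terminal stock prices: S_uuu = 76.89, S_uud = 41.41, S_udd = 22.29, S_ddd = 12
Terminal payoffs (K − S): max(-40.89, 0) = 0, max(-5.405, 0) = 0, max(13.71, 0) = 13.71, max(24, 0) = 24
Node uu (S = 59.15): V_uu = e^(−0.06)·[0.5680·0.0000 + 0.4320·0.0000] = 0.0000
Node ud (S = 31.85): V_ud = e^(−0.06)·[0.5680·0.0000 + 0.4320·13.7050] = 5.5755
Node dd (S = 17.15): V_dd = e^(−0.06)·[0.5680·13.7050 + 0.4320·23.9950] = 17.0931
Node u (S = 45.5): V_u = e^(−0.06)·[0.5680·0.0000 + 0.4320·5.5755] = 2.2683
Node d (S = 24.5): V_d = e^(−0.06)·[0.5680·5.5755 + 0.4320·17.0931] = 9.9365
Node 0 (S = 35): V_0 = e^(−0.06)·[0.5680·2.2683 + 0.4320·9.9365] = 5.2558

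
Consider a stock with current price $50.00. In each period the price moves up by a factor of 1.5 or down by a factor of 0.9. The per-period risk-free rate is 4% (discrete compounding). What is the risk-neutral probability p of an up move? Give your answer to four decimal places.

Risk-neutral probability p = (1 + 0.04 − 0.9)/(1.5 − 0.9) = 0.1400/0.6000 = 0.2333

p = 0.2333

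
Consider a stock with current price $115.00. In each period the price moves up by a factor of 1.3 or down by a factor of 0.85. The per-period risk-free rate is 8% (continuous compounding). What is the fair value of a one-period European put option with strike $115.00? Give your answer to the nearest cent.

Risk-neutral probability p = (e^0.08 − 0.85)/(1.3 − 0.85) = 0.2333/0.4500 = 0.5184
Terminal stock prices: S_u = 149.5, S_d = 97.75
Terminal payoffs (K − S): max(-34.5, 0) = 0, max(17.25, 0) = 17.25
Node 0 (S = 115): V_0 = e^(−0.08)·[0.5184·0.0000 + 0.4816·17.2500] = 7.6686

$7.67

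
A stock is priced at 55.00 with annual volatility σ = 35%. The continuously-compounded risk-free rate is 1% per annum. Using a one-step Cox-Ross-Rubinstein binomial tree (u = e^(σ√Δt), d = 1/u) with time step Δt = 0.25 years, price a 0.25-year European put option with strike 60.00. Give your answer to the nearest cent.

7.40

CRR parameters: u = e^(σ√Δt) = e^(0.35·√0.25) = 1.1912, d = 1/u = 0.8395
Per-period rate: rΔt = 0.01·0.25 = 0.0025, so R = e^0.0025 = 1.0025
Risk-neutral probability p = (e^0.0025 − 0.8395)/(1.1912 − 0.8395) = 0.1630/0.3518 = 0.4635
Terminal stock prices: S_u = 65.52, S_d = 46.17
Terminal payoffs (K − S): max(-5.519, 0) = 0, max(13.83, 0) = 13.83
Node 0 (S = 55): V_0 = e^(−0.0025)·[0.4635·0.0000 + 0.5365·13.8299] = 7.4015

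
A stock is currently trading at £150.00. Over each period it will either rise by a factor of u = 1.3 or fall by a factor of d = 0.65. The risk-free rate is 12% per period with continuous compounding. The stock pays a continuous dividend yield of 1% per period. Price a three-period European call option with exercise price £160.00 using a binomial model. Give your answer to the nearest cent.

£45.12

Per-period risk-free factor R = e^0.12 = 1.1275; dividend-adjusted growth = e^(0.12−0.01) = 1.1163.
Risk-neutral probability p = (1.1163 − 0.65)/(1.3 − 0.65) = 0.4663/0.6500 = 0.7174
Terminal stock prices: S_uuu = 329.6, S_uud = 164.8, S_udd = 82.39, S_ddd = 41.19
Terminal payoffs (S − K): max(169.6, 0) = 169.6, max(4.775, 0) = 4.775, max(-77.61, 0) = 0, max(-118.8, 0) = 0
Node uu (S = 253.5): V_uu = e^(−0.12)·[0.7174·169.5500 + 0.2826·4.7750] = 109.0704
Node ud (S = 126.8): V_ud = e^(−0.12)·[0.7174·4.7750 + 0.2826·0.0000] = 3.0380
Node dd (S = 63.38): V_dd = e^(−0.12)·[0.7174·0.0000 + 0.2826·0.0000] = 0.0000
Node u (S = 195): V_u = e^(−0.12)·[0.7174·109.0704 + 0.2826·3.0380] = 70.1558
Node d (S = 97.5): V_d = e^(−0.12)·[0.7174·3.0380 + 0.2826·0.0000] = 1.9329
Node 0 (S = 150): V_0 = e^(−0.12)·[0.7174·70.1558 + 0.2826·1.9329] = 45.1200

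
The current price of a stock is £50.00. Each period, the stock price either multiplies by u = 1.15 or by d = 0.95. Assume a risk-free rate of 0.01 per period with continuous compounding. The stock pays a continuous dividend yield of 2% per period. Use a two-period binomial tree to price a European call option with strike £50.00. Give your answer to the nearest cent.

Per-period risk-free factor R = e^0.01 = 1.0101; dividend-adjusted growth = e^(0.01−0.02) = 0.9900.
Risk-neutral probability p = (0.9900 − 0.95)/(1.15 − 0.95) = 0.0400/0.2000 = 0.2002
Terminal stock prices: S_uu = 66.12, S_ud = 54.62, S_dd = 45.12
Terminal payoffs (S − K): max(16.12, 0) = 16.12, max(4.625, 0) = 4.625, max(-4.875, 0) = 0
Node u (S = 57.5): V_u = e^(−0.01)·[0.2002·16.1250 + 0.7998·4.6250] = 6.8589
Node d (S = 47.5): V_d = e^(−0.01)·[0.2002·4.6250 + 0.7998·0.0000] = 0.9169
Node 0 (S = 50): V_0 = e^(−0.01)·[0.2002·6.8589 + 0.7998·0.9169] = 2.0859

£2.09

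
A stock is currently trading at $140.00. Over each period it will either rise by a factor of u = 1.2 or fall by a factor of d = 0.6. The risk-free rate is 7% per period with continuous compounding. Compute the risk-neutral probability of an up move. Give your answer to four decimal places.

Risk-neutral probability p = (e^0.07 − 0.6)/(1.2 − 0.6) = 0.4725/0.6000 = 0.7875

p = 0.7875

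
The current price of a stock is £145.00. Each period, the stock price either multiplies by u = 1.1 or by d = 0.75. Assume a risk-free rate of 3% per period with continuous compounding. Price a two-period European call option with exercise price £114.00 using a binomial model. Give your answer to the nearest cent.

Risk-neutral probability p = (e^0.03 − 0.75)/(1.1 − 0.75) = 0.2805/0.3500 = 0.8013
Terminal stock prices: S_uu = 175.5, S_ud = 119.6, S_dd = 81.56
Terminal payoffs (S − K): max(61.45, 0) = 61.45, max(5.625, 0) = 5.625, max(-32.44, 0) = 0
Node u (S = 159.5): V_u = e^(−0.03)·[0.8013·61.4500 + 0.1987·5.6250] = 48.8692
Node d (S = 108.8): V_d = e^(−0.03)·[0.8013·5.6250 + 0.1987·0.0000] = 4.3741
Node 0 (S = 145): V_0 = e^(−0.03)·[0.8013·48.8692 + 0.1987·4.3741] = 38.8450

£38.84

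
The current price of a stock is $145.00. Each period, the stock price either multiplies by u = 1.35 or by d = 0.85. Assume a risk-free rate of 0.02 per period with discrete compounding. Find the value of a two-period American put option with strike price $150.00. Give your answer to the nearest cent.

$18.94

Risk-neutral probability p = (1 + 0.02 − 0.85)/(1.35 − 0.85) = 0.1700/0.5000 = 0.3400
Terminal stock prices: S_uu = 264.3, S_ud = 166.4, S_dd = 104.8
Terminal payoffs (K − S): max(-114.3, 0) = 0, max(-16.39, 0) = 0, max(45.24, 0) = 45.24
Node u (S = 195.8): continuation = 1/1.02·[0.3400·0.0000 + 0.6600·0.0000] = 0.0000; exercise value = 0.0000 ≤ continuation, so V_u = 0.0000
Node d (S = 123.2): continuation = 1/1.02·[0.3400·0.0000 + 0.6600·45.2375] = 29.2713; exercise value = 26.7500 ≤ continuation, so V_d = 29.2713
Node 0 (S = 145): continuation = 1/1.02·[0.3400·0.0000 + 0.6600·29.2713] = 18.9403; exercise value = 5.0000 ≤ continuation, so V_0 = 18.9403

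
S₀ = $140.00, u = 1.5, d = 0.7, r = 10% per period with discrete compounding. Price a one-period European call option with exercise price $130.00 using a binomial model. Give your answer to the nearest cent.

$36.36

Risk-neutral probability p = (1 + 0.1 − 0.7)/(1.5 − 0.7) = 0.4000/0.8000 = 0.5000
Terminal stock prices: S_u = 210, S_d = 98
Terminal payoffs (S − K): max(80, 0) = 80, max(-32, 0) = 0
Node 0 (S = 140): V_0 = 1/1.1·[0.5000·80.0000 + 0.5000·0.0000] = 36.3636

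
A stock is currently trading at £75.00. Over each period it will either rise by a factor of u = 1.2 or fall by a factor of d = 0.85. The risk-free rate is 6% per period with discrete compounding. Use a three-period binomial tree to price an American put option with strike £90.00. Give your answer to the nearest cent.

£15.00

Risk-neutral probability p = (1 + 0.06 − 0.85)/(1.2 − 0.85) = 0.2100/0.3500 = 0.6000
Terminal stock prices: S_uuu = 129.6, S_uud = 91.8, S_udd = 65.02, S_ddd = 46.06
Terminal payoffs (K − S): max(-39.6, 0) = 0, max(-1.8, 0) = 0, max(24.98, 0) = 24.98, max(43.94, 0) = 43.94
Node uu (S = 108): continuation = 1/1.06·[0.6000·0.0000 + 0.4000·0.0000] = 0.0000; exercise value = 0.0000 ≤ continuation, so V_uu = 0.0000
Node ud (S = 76.5): continuation = 1/1.06·[0.6000·0.0000 + 0.4000·24.9750] = 9.4245; exercise value = 13.5000 > continuation, so V_ud = 13.5000 (exercise)
Node dd (S = 54.19): continuation = 1/1.06·[0.6000·24.9750 + 0.4000·43.9406] = 30.7182; exercise value = 35.8125 > continuation, so V_dd = 35.8125 (exercise)
Node u (S = 90): continuation = 1/1.06·[0.6000·0.0000 + 0.4000·13.5000] = 5.0943; exercise value = 0.0000 ≤ continuation, so V_u = 5.0943
Node d (S = 63.75): continuation = 1/1.06·[0.6000·13.5000 + 0.4000·35.8125] = 21.1557; exercise value = 26.2500 > continuation, so V_d = 26.2500 (exercise)
Node 0 (S = 75): continuation = 1/1.06·[0.6000·5.0943 + 0.4000·26.2500] = 12.7892; exercise value = 15.0000 > continuation, so V_0 = 15.0000 (exercise)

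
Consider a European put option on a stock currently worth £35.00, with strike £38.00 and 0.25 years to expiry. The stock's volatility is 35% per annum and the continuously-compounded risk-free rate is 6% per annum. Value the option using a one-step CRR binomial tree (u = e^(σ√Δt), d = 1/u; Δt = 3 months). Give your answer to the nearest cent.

£4.25

CRR parameters: u = e^(σ√Δt) = e^(0.35·√0.25) = 1.1912, d = 1/u = 0.8395
Per-period rate: rΔt = 0.06·0.25 = 0.015, so R = e^0.015 = 1.0151
Risk-neutral probability p = (e^0.015 − 0.8395)/(1.1912 − 0.8395) = 0.1757/0.3518 = 0.4993
Terminal stock prices: S_u = 41.69, S_d = 29.38
Terminal payoffs (K − S): max(-3.694, 0) = 0, max(8.619, 0) = 8.619
Node 0 (S = 35): V_0 = e^(−0.015)·[0.4993·0.0000 + 0.5007·8.6190] = 4.2511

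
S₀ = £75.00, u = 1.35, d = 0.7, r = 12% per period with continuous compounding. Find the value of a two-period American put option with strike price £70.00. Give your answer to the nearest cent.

£5.31

Risk-neutral probability p = (e^0.12 − 0.7)/(1.35 − 0.7) = 0.4275/0.6500 = 0.6577
Terminal stock prices: S_uu = 136.7, S_ud = 70.88, S_dd = 36.75
Terminal payoffs (K − S): max(-66.69, 0) = 0, max(-0.875, 0) = 0, max(33.25, 0) = 33.25
Node u (S = 101.2): continuation = e^(−0.12)·[0.6577·0.0000 + 0.3423·0.0000] = 0.0000; exercise value = 0.0000 ≤ continuation, so V_u = 0.0000
Node d (S = 52.5): continuation = e^(−0.12)·[0.6577·0.0000 + 0.3423·33.2500] = 10.0948; exercise value = 17.5000 > continuation, so V_d = 17.5000 (exercise)
Node 0 (S = 75): continuation = e^(−0.12)·[0.6577·0.0000 + 0.3423·17.5000] = 5.3131; exercise value = 0.0000 ≤ continuation, so V_0 = 5.3131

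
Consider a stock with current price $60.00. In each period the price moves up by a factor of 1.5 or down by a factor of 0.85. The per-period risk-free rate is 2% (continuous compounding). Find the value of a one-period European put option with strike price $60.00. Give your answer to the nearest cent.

Risk-neutral probability p = (e^0.02 − 0.85)/(1.5 − 0.85) = 0.1702/0.6500 = 0.2618
Terminal stock prices: S_u = 90, S_d = 51
Terminal payoffs (K − S): max(-30, 0) = 0, max(9, 0) = 9
Node 0 (S = 60): V_0 = e^(−0.02)·[0.2618·0.0000 + 0.7382·9.0000] = 6.5118

$6.51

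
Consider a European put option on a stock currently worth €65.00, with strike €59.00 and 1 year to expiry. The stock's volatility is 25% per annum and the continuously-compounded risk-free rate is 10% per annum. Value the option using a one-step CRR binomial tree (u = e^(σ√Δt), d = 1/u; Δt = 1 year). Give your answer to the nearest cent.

CRR parameters: u = e^(σ√Δt) = e^(0.25·√1) = 1.2840, d = 1/u = 0.7788
Per-period rate: rΔt = 0.1·1 = 0.1, so R = e^0.1 = 1.1052
Risk-neutral probability p = (e^0.1 − 0.7788)/(1.2840 − 0.7788) = 0.3264/0.5052 = 0.6460
Terminal stock prices: S_u = 83.46, S_d = 50.62
Terminal payoffs (K − S): max(-24.46, 0) = 0, max(8.378, 0) = 8.378
Node 0 (S = 65): V_0 = e^(−0.1)·[0.6460·0.0000 + 0.3540·8.3779] = 2.6836

€2.68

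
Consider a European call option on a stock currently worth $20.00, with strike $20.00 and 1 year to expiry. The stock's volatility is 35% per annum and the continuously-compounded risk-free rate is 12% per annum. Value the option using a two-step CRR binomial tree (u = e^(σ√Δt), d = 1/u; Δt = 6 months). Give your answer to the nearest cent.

$3.59

CRR parameters: u = e^(σ√Δt) = e^(0.35·√0.5) = 1.2808, d = 1/u = 0.7808
Per-period rate: rΔt = 0.12·0.5 = 0.06, so R = e^0.06 = 1.0618
Risk-neutral probability p = (e^0.06 − 0.7808)/(1.2808 − 0.7808) = 0.2811/0.5000 = 0.5621
Terminal stock prices: S_uu = 32.81, S_ud = 20, S_dd = 12.19
Terminal payoffs (S − K): max(12.81, 0) = 12.81, max(0, 0) = 0, max(-7.808, 0) = 0
Node u (S = 25.62): V_u = e^(−0.06)·[0.5621·12.8091 + 0.4379·0.0000] = 6.7808
Node d (S = 15.62): V_d = e^(−0.06)·[0.5621·0.0000 + 0.4379·0.0000] = 0.0000
Node 0 (S = 20): V_0 = e^(−0.06)·[0.5621·6.7808 + 0.4379·0.0000] = 3.5895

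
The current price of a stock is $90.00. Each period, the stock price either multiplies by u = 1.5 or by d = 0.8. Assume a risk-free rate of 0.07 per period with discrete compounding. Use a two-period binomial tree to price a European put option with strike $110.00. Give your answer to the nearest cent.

Risk-neutral probability p = (1 + 0.07 − 0.8)/(1.5 − 0.8) = 0.2700/0.7000 = 0.3857
Terminal stock prices: S_uu = 202.5, S_ud = 108, S_dd = 57.6
Terminal payoffs (K − S): max(-92.5, 0) = 0, max(2, 0) = 2, max(52.4, 0) = 52.4
Node u (S = 135): V_u = 1/1.07·[0.3857·0.0000 + 0.6143·2.0000] = 1.1482
Node d (S = 72): V_d = 1/1.07·[0.3857·2.0000 + 0.6143·52.4000] = 30.8037
Node 0 (S = 90): V_0 = 1/1.07·[0.3857·1.1482 + 0.6143·30.8037] = 18.0983

$18.10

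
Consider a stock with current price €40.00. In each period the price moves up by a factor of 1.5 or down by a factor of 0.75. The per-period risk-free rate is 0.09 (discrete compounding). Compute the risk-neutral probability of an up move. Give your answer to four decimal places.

Risk-neutral probability p = (1 + 0.09 − 0.75)/(1.5 − 0.75) = 0.3400/0.7500 = 0.4533

p = 0.4533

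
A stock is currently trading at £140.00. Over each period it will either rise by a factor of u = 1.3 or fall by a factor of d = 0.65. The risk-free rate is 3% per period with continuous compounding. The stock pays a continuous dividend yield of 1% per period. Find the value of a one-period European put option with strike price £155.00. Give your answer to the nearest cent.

£26.74

Per-period risk-free factor R = e^0.03 = 1.0305; dividend-adjusted growth = e^(0.03−0.01) = 1.0202.
Risk-neutral probability p = (1.0202 − 0.65)/(1.3 − 0.65) = 0.3702/0.6500 = 0.5695
Terminal stock prices: S_u = 182, S_d = 91
Terminal payoffs (K − S): max(-27, 0) = 0, max(64, 0) = 64
Node 0 (S = 140): V_0 = e^(−0.03)·[0.5695·0.0000 + 0.4305·64.0000] = 26.7352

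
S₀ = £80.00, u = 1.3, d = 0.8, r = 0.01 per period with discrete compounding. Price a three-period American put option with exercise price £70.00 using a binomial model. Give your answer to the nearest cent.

£7.14

Risk-neutral probability p = (1 + 0.01 − 0.8)/(1.3 − 0.8) = 0.2100/0.5000 = 0.4200
Terminal stock prices: S_uuu = 175.8, S_uud = 108.2, S_udd = 66.56, S_ddd = 40.96
Terminal payoffs (K − S): max(-105.8, 0) = 0, max(-38.16, 0) = 0, max(3.44, 0) = 3.44, max(29.04, 0) = 29.04
Node uu (S = 135.2): continuation = 1/1.01·[0.4200·0.0000 + 0.5800·0.0000] = 0.0000; exercise value = 0.0000 ≤ continuation, so V_uu = 0.0000
Node ud (S = 83.2): continuation = 1/1.01·[0.4200·0.0000 + 0.5800·3.4400] = 1.9754; exercise value = 0.0000 ≤ continuation, so V_ud = 1.9754
Node dd (S = 51.2): continuation = 1/1.01·[0.4200·3.4400 + 0.5800·29.0400] = 18.1069; exercise value = 18.8000 > continuation, so V_dd = 18.8000 (exercise)
Node u (S = 104): continuation = 1/1.01·[0.4200·0.0000 + 0.5800·1.9754] = 1.1344; exercise value = 0.0000 ≤ continuation, so V_u = 1.1344
Node d (S = 64): continuation = 1/1.01·[0.4200·1.9754 + 0.5800·18.8000] = 11.6175; exercise value = 6.0000 ≤ continuation, so V_d = 11.6175
Node 0 (S = 80): continuation = 1/1.01·[0.4200·1.1344 + 0.5800·11.6175] = 7.1432; exercise value = 0.0000 ≤ continuation, so V_0 = 7.1432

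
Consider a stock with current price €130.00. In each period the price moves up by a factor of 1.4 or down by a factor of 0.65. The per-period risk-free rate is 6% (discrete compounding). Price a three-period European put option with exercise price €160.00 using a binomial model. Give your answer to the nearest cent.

Risk-neutral probability p = (1 + 0.06 − 0.65)/(1.4 − 0.65) = 0.4100/0.7500 = 0.5467
Terminal stock prices: S_uuu = 356.7, S_uud = 165.6, S_udd = 76.9, S_ddd = 35.7
Terminal payoffs (K − S): max(-196.7, 0) = 0, max(-5.62, 0) = 0, max(83.1, 0) = 83.1, max(124.3, 0) = 124.3
Node uu (S = 254.8): V_uu = 1/1.06·[0.5467·0.0000 + 0.4533·0.0000] = 0.0000
Node ud (S = 118.3): V_ud = 1/1.06·[0.5467·0.0000 + 0.4533·83.1050] = 35.5418
Node dd (S = 54.93): V_dd = 1/1.06·[0.5467·83.1050 + 0.4533·124.2987] = 96.0184
Node u (S = 182): V_u = 1/1.06·[0.5467·0.0000 + 0.4533·35.5418] = 15.2002
Node d (S = 84.5): V_d = 1/1.06·[0.5467·35.5418 + 0.4533·96.0184] = 59.3942
Node 0 (S = 130): V_0 = 1/1.06·[0.5467·15.2002 + 0.4533·59.3942] = 33.2404

€33.24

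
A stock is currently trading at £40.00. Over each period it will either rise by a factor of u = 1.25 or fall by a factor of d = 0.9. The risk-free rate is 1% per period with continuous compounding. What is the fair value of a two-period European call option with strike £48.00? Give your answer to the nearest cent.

Risk-neutral probability p = (e^0.01 − 0.9)/(1.25 − 0.9) = 0.1101/0.3500 = 0.3144
Terminal stock prices: S_uu = 62.5, S_ud = 45, S_dd = 32.4
Terminal payoffs (S − K): max(14.5, 0) = 14.5, max(-3, 0) = 0, max(-15.6, 0) = 0
Node u (S = 50): V_u = e^(−0.01)·[0.3144·14.5000 + 0.6856·0.0000] = 4.5139
Node d (S = 36): V_d = e^(−0.01)·[0.3144·0.0000 + 0.6856·0.0000] = 0.0000
Node 0 (S = 40): V_0 = e^(−0.01)·[0.3144·4.5139 + 0.6856·0.0000] = 1.4052

£1.41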